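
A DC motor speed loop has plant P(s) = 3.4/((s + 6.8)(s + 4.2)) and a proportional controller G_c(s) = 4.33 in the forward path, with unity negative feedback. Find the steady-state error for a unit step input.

0.66

The loop is type 0. Static position error constant K_pos = G_c(0)·P(0) = 4.33·0.119 = 0.5155.
Steady-state error to a unit step: e_ss = 1/(1+K_pos) = 1/1.515 = 0.66.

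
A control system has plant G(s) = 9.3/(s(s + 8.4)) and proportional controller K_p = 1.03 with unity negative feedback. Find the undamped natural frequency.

ω_n = 3.09 rad/s

With unity feedback the closed-loop characteristic equation is s² + 8.4s + 1.03·9.3 = s² + 8.4s + 9.579 = 0.
So ω_n² = 9.579 ⇒ ω_n = 3.095 rad/s, and ζ = 8.4/(2ω_n) = 1.36.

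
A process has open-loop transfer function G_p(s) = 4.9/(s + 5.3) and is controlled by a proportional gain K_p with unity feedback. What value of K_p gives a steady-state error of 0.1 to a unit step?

K_p = 9.73

The loop is type 0, so e_ss(step) = 1/(1 + K_pos) with K_pos = K_p·G_p(0).
G_p(0) = 0.9245. Require 1/(1 + K_p·0.9245) = 0.1, so 1 + 0.9245·K_p = 10.
K_p = (10 − 1)/0.9245 = 9.73.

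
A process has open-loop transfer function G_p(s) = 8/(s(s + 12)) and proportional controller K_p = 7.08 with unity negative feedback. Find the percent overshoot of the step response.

Closed-loop characteristic equation: s² + 12s + 56.64 = 0, so ω_n = 7.526 rad/s and ζ = 12/(2·7.526) = 0.7972.
%OS = 100·exp(−πζ/√(1−ζ²)) = 100·exp(−π·0.7972/√0.3644) = 1.58%.

1.58%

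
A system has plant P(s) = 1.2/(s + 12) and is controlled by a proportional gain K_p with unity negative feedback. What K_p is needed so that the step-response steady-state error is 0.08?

For a type-0 loop with proportional control, e_ss = 1/(1 + K_p·P(0)).
P(0) = 0.1. Require 1/(1 + K_p·0.1) = 0.08, so 1 + 0.1·K_p = 12.5.
K_p = (12.5 − 1)/0.1 = 115.

K_p = 115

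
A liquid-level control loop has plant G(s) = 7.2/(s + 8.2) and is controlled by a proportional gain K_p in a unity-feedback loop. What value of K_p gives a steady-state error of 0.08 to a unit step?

K_p = 13.1

The loop is type 0, so e_ss(step) = 1/(1 + K_pos) with K_pos = K_p·G(0).
G(0) = 0.878. Require 1/(1 + K_p·0.878) = 0.08, so 1 + 0.878·K_p = 12.5.
K_p = (12.5 − 1)/0.878 = 13.1.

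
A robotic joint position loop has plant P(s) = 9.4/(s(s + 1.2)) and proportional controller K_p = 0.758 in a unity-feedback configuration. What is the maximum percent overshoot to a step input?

Closed-loop characteristic equation: s² + 1.2s + 7.125 = 0, so ω_n = 2.669 rad/s and ζ = 1.2/(2·2.669) = 0.2248.
%OS = 100·exp(−πζ/√(1−ζ²)) = 100·exp(−π·0.2248/√0.9495) = 48.4%.

48.4%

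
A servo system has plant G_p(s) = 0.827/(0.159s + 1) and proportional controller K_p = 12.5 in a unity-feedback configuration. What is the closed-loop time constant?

Closed loop: T(s) = K_p·G_p/(1+K_p·G_p) = 10.34/(0.159s + 1 + 10.34), with pole at s = −(1 + 10.34)/0.159 = −71.31.
Closed-loop time constant τ = 1/71.31 = 0.014 s.

τ = 0.014 s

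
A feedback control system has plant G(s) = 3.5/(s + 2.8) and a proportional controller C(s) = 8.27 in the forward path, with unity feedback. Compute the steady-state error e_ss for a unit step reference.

0.0882

The loop is type 0. Static position error constant K_pos = C(0)·G(0) = 8.27·1.25 = 10.34.
Steady-state error to a unit step: e_ss = 1/(1+K_pos) = 1/11.34 = 0.0882.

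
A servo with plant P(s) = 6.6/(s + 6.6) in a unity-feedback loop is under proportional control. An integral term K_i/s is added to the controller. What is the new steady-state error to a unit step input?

The integrator makes K_pos = lim_{s→0} C(s)G(s) infinite, so e_ss = 1/(1+K_pos) = 0.

0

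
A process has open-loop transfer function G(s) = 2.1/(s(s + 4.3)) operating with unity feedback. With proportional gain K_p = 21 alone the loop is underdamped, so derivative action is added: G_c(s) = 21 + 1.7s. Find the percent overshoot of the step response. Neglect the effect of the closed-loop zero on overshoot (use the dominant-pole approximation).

Forward path: (21 + 1.7s)·2.1/(s(s+4.3)). The closed-loop characteristic equation is s² + (4.3 + 2.1·1.7)s + 2.1·21 = 0.
That is s² + 7.87s + 44.1 = 0, so ω_n = 6.641 rad/s and ζ = 7.87/(2·6.641) = 0.5926.
%OS = 100·exp(−πζ/√(1−ζ²)) = 9.92%.

9.92%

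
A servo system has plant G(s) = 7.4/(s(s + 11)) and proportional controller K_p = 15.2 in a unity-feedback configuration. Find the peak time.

Closed-loop characteristic equation: s² + 11s + 112.5 = 0, so ω_n = 10.61 rad/s and ζ = 11/(2·10.61) = 0.5186.
Damped frequency ω_d = ω_n√(1−ζ²) = 9.068 rad/s, so peak time T_p = π/ω_d = 0.346 s.

T_p = 0.346 s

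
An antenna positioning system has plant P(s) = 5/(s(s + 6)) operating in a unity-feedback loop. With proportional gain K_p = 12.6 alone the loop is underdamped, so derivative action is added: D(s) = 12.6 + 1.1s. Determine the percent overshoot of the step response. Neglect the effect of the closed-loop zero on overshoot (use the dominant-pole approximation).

3.68%

Forward path: (12.6 + 1.1s)·5/(s(s+6)). The closed-loop characteristic equation is s² + (6 + 5·1.1)s + 5·12.6 = 0.
That is s² + 11.5s + 63 = 0, so ω_n = 7.937 rad/s and ζ = 11.5/(2·7.937) = 0.7244.
%OS = 100·exp(−πζ/√(1−ζ²)) = 3.68%.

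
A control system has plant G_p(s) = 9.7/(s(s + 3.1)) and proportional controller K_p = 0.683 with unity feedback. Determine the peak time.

T_p = 1.53 s

From 1 + K_pG_p(s) = 0: s² + 3.1s + 6.625 = 0 ⇒ ω_n = 2.574, ζ = 0.6022.
Damped frequency ω_d = ω_n√(1−ζ²) = 2.055 rad/s, so peak time T_p = π/ω_d = 1.53 s.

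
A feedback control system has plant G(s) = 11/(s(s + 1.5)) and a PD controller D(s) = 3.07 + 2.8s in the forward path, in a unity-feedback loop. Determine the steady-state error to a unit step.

The open loop D(s)G(s) has a pole at the origin (type 1), so the static position error constant is infinite and e_ss = 1/(1+∞) = 0.

0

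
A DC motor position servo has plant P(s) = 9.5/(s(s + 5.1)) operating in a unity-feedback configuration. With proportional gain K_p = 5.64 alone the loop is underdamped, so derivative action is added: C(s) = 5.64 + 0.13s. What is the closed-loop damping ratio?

ζ = 0.433

Forward path: (5.64 + 0.13s)·9.5/(s(s+5.1)). The closed-loop characteristic equation is s² + (5.1 + 9.5·0.13)s + 9.5·5.64 = 0.
That is s² + 6.335s + 53.58 = 0, so ω_n = 7.32 rad/s and ζ = 6.335/(2·7.32) = 0.4327.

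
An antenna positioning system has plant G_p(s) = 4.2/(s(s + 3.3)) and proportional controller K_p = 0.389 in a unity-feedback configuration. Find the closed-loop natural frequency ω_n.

With unity feedback the closed-loop characteristic equation is s² + 3.3s + 0.389·4.2 = s² + 3.3s + 1.634 = 0.
So ω_n² = 1.634 ⇒ ω_n = 1.278 rad/s, and ζ = 3.3/(2ω_n) = 1.29.

ω_n = 1.28 rad/s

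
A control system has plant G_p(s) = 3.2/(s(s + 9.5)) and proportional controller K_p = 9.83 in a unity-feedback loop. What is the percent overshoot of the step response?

From 1 + K_pG_p(s) = 0: s² + 9.5s + 31.46 = 0 ⇒ ω_n = 5.609, ζ = 0.8469.
%OS = 100·exp(−πζ/√(1−ζ²)) = 100·exp(−π·0.8469/√0.2827) = 0.671%.

0.671%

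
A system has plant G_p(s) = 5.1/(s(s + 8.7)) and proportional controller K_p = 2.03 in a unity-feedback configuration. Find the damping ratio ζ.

ζ = 1.35

The closed-loop denominator is s(s+8.7) + 2.03·5.1 = s² + 8.7s + 10.35.
So ω_n² = 10.35 ⇒ ω_n = 3.218 rad/s, and ζ = 8.7/(2ω_n) = 1.35.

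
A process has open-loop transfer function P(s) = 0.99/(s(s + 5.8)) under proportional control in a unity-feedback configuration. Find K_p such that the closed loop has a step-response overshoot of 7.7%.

K_p = 21.2

From %OS = 100·exp(−πζ/√(1−ζ²)) = 7.7%, ζ = −ln(0.077)/√(π²+ln²(0.077)) = 0.6323.
Characteristic equation s² + 5.8s + 0.99K_p = 0 gives ζ = 5.8/(2√(0.99K_p)).
Setting ζ = 0.6323: √(0.99K_p) = 5.8/(2·0.6323) = 4.587, so K_p = 21.04/0.99 = 21.2.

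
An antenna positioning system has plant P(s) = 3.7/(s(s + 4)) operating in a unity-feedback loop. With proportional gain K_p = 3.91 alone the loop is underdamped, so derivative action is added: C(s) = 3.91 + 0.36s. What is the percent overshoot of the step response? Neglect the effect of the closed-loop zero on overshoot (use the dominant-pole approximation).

Forward path: (3.91 + 0.36s)·3.7/(s(s+4)). The closed-loop characteristic equation is s² + (4 + 3.7·0.36)s + 3.7·3.91 = 0.
That is s² + 5.332s + 14.47 = 0, so ω_n = 3.804 rad/s and ζ = 5.332/(2·3.804) = 0.7009.
%OS = 100·exp(−πζ/√(1−ζ²)) = 4.56%.

4.56%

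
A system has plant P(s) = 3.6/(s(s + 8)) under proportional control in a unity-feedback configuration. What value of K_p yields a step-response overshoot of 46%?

From %OS = 100·exp(−πζ/√(1−ζ²)) = 46%, ζ = −ln(0.46)/√(π²+ln²(0.46)) = 0.24.
Characteristic equation s² + 8s + 3.6K_p = 0 gives ζ = 8/(2√(3.6K_p)).
Setting ζ = 0.24: √(3.6K_p) = 8/(2·0.24) = 16.67, so K_p = 277.9/3.6 = 77.2.

K_p = 77.2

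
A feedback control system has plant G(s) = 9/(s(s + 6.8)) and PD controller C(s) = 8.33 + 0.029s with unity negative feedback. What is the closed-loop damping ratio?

Forward path: (8.33 + 0.029s)·9/(s(s+6.8)). The closed-loop characteristic equation is s² + (6.8 + 9·0.029)s + 9·8.33 = 0.
That is s² + 7.061s + 74.97 = 0, so ω_n = 8.659 rad/s and ζ = 7.061/(2·8.659) = 0.4077.

ζ = 0.408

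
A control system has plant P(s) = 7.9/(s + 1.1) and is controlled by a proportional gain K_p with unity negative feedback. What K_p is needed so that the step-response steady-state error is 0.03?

K_p = 4.5

Steady-state error for a unit step on this type-0 loop is 1/(1 + K_p·P(0)).
P(0) = 7.182. Require 1/(1 + K_p·7.182) = 0.03, so 1 + 7.182·K_p = 33.33.
K_p = (33.33 − 1)/7.182 = 4.5.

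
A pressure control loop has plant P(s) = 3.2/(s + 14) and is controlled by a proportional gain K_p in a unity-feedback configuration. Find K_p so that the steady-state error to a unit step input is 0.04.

K_p = 105

The loop is type 0, so e_ss(step) = 1/(1 + K_pos) with K_pos = K_p·P(0).
P(0) = 0.2286. Require 1/(1 + K_p·0.2286) = 0.04, so 1 + 0.2286·K_p = 25.
K_p = (25 − 1)/0.2286 = 105.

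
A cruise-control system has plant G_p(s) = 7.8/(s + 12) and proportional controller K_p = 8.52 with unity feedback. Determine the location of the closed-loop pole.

s = -78.46

Closed-loop transfer function: T(s) = K_p·G_p(s)/(1 + K_p·G_p(s)) = 66.46/(s + 12 + 66.46) = 66.46/(s + 78.46).
The closed-loop pole is at s = −78.46.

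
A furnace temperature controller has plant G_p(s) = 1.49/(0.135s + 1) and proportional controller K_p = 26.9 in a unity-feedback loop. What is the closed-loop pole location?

Closed loop: T(s) = K_p·G_p/(1+K_p·G_p) = 40.08/(0.135s + 1 + 40.08), with pole at s = −(1 + 40.08)/0.135 = −304.3.

s = -304.3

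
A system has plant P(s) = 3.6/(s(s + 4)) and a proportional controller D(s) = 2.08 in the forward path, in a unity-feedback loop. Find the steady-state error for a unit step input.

0

The open loop D(s)P(s) has a pole at the origin (type 1), so the static position error constant is infinite and e_ss = 1/(1+∞) = 0.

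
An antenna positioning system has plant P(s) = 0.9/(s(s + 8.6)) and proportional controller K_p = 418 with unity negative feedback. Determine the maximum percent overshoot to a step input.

Closed-loop characteristic equation: s² + 8.6s + 376.2 = 0, so ω_n = 19.4 rad/s and ζ = 8.6/(2·19.4) = 0.2217.
%OS = 100·exp(−πζ/√(1−ζ²)) = 100·exp(−π·0.2217/√0.9509) = 49%.

49%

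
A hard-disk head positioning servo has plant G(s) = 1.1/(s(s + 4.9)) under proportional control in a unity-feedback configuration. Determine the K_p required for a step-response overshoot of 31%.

K_p = 44.7

From %OS = 100·exp(−πζ/√(1−ζ²)) = 31%, ζ = −ln(0.31)/√(π²+ln²(0.31)) = 0.3493.
Characteristic equation s² + 4.9s + 1.1K_p = 0 gives ζ = 4.9/(2√(1.1K_p)).
Setting ζ = 0.3493: √(1.1K_p) = 4.9/(2·0.3493) = 7.014, so K_p = 49.19/1.1 = 44.7.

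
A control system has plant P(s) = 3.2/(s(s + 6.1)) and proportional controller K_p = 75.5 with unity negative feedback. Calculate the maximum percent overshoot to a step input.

53.3%

From 1 + K_pP(s) = 0: s² + 6.1s + 241.6 = 0 ⇒ ω_n = 15.54, ζ = 0.1962.
%OS = 100·exp(−πζ/√(1−ζ²)) = 100·exp(−π·0.1962/√0.9615) = 53.3%.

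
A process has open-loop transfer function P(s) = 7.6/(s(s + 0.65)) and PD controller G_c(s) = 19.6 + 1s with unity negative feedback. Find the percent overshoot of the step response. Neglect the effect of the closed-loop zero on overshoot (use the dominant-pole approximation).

32.4%

Forward path: (19.6 + 1s)·7.6/(s(s+0.65)). The closed-loop characteristic equation is s² + (0.65 + 7.6·1)s + 7.6·19.6 = 0.
That is s² + 8.25s + 149 = 0, so ω_n = 12.2 rad/s and ζ = 8.25/(2·12.2) = 0.338.
%OS = 100·exp(−πζ/√(1−ζ²)) = 32.4%.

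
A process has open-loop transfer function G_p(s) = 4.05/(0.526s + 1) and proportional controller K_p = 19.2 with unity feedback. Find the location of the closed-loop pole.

Closed loop: T(s) = K_p·G_p/(1+K_p·G_p) = 77.76/(0.526s + 1 + 77.76), with pole at s = −(1 + 77.76)/0.526 = −149.7.

s = -149.7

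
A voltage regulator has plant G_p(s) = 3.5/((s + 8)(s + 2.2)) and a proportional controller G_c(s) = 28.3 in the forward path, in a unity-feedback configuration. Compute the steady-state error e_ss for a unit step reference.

The loop is type 0. Static position error constant K_pos = G_c(0)·G_p(0) = 28.3·0.1989 = 5.628.
Steady-state error to a unit step: e_ss = 1/(1+K_pos) = 1/6.628 = 0.151.

0.151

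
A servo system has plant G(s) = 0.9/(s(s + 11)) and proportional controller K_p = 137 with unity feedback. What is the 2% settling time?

T_s ≈ 0.727 s

Closed-loop characteristic equation: s² + 11s + 123.3 = 0, so ω_n = 11.1 rad/s and ζ = 11/(2·11.1) = 0.4953.
2% settling time T_s ≈ 4/(ζω_n) = 4/5.5 = 0.727 s.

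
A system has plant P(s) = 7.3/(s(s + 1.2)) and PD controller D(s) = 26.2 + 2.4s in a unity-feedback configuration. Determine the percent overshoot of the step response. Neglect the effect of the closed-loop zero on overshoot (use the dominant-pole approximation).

5.57%

Forward path: (26.2 + 2.4s)·7.3/(s(s+1.2)). The closed-loop characteristic equation is s² + (1.2 + 7.3·2.4)s + 7.3·26.2 = 0.
That is s² + 18.72s + 191.3 = 0, so ω_n = 13.83 rad/s and ζ = 18.72/(2·13.83) = 0.6768.
%OS = 100·exp(−πζ/√(1−ζ²)) = 5.57%.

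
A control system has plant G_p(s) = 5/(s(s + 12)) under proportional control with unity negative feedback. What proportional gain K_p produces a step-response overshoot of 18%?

From %OS = 100·exp(−πζ/√(1−ζ²)) = 18%, ζ = −ln(0.18)/√(π²+ln²(0.18)) = 0.4791.
Characteristic equation s² + 12s + 5K_p = 0 gives ζ = 12/(2√(5K_p)).
Setting ζ = 0.4791: √(5K_p) = 12/(2·0.4791) = 12.52, so K_p = 156.8/5 = 31.4.

K_p = 31.4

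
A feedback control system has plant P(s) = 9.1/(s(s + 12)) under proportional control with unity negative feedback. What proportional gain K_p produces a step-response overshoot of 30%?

K_p = 30.9

From %OS = 100·exp(−πζ/√(1−ζ²)) = 30%, ζ = −ln(0.3)/√(π²+ln²(0.3)) = 0.3579.
Characteristic equation s² + 12s + 9.1K_p = 0 gives ζ = 12/(2√(9.1K_p)).
Setting ζ = 0.3579: √(9.1K_p) = 12/(2·0.3579) = 16.77, so K_p = 281.1/9.1 = 30.9.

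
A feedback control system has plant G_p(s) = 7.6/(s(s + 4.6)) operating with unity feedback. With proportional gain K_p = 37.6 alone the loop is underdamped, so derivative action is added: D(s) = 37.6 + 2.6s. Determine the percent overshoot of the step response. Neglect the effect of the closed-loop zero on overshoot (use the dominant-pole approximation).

Forward path: (37.6 + 2.6s)·7.6/(s(s+4.6)). The closed-loop characteristic equation is s² + (4.6 + 7.6·2.6)s + 7.6·37.6 = 0.
That is s² + 24.36s + 285.8 = 0, so ω_n = 16.9 rad/s and ζ = 24.36/(2·16.9) = 0.7205.
%OS = 100·exp(−πζ/√(1−ζ²)) = 3.82%.

3.82%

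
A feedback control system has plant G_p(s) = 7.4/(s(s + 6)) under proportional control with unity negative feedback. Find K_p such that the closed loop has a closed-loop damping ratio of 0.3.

K_p = 13.5

Closed-loop characteristic equation: s² + 6s + K_p·7.4 = 0.
So ω_n = √(7.4K_p) and 2ζω_n = 6, giving ζ = 6/(2√(7.4K_p)).
Setting ζ = 0.3: √(7.4K_p) = 6/(2·0.3) = 10, so K_p = 100/7.4 = 13.5.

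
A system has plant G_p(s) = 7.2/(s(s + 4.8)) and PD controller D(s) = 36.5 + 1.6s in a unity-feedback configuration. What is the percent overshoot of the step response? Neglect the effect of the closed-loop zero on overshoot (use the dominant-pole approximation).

16%

Forward path: (36.5 + 1.6s)·7.2/(s(s+4.8)). The closed-loop characteristic equation is s² + (4.8 + 7.2·1.6)s + 7.2·36.5 = 0.
That is s² + 16.32s + 262.8 = 0, so ω_n = 16.21 rad/s and ζ = 16.32/(2·16.21) = 0.5034.
%OS = 100·exp(−πζ/√(1−ζ²)) = 16%.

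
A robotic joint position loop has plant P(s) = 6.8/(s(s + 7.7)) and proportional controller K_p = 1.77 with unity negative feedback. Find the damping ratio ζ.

ζ = 1.11

With unity feedback the closed-loop characteristic equation is s² + 7.7s + 1.77·6.8 = s² + 7.7s + 12.04 = 0.
So ω_n² = 12.04 ⇒ ω_n = 3.469 rad/s, and ζ = 7.7/(2ω_n) = 1.11.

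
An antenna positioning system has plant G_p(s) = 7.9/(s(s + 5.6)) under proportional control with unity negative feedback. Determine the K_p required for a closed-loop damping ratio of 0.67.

K_p = 2.21

Closed-loop characteristic equation: s² + 5.6s + K_p·7.9 = 0.
So ω_n = √(7.9K_p) and 2ζω_n = 5.6, giving ζ = 5.6/(2√(7.9K_p)).
Setting ζ = 0.67: √(7.9K_p) = 5.6/(2·0.67) = 4.179, so K_p = 17.46/7.9 = 2.21.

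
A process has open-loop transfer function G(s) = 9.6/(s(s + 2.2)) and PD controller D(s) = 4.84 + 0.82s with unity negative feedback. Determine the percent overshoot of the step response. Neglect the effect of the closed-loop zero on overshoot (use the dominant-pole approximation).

3.19%

Forward path: (4.84 + 0.82s)·9.6/(s(s+2.2)). The closed-loop characteristic equation is s² + (2.2 + 9.6·0.82)s + 9.6·4.84 = 0.
That is s² + 10.07s + 46.46 = 0, so ω_n = 6.816 rad/s and ζ = 10.07/(2·6.816) = 0.7388.
%OS = 100·exp(−πζ/√(1−ζ²)) = 3.19%.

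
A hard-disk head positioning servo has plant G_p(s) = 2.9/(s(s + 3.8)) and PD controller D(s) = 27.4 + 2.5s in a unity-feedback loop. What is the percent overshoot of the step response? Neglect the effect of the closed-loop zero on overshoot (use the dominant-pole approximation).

8.36%

Forward path: (27.4 + 2.5s)·2.9/(s(s+3.8)). The closed-loop characteristic equation is s² + (3.8 + 2.9·2.5)s + 2.9·27.4 = 0.
That is s² + 11.05s + 79.46 = 0, so ω_n = 8.914 rad/s and ζ = 11.05/(2·8.914) = 0.6198.
%OS = 100·exp(−πζ/√(1−ζ²)) = 8.36%.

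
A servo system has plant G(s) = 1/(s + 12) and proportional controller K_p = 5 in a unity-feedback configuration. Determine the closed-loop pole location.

s = -17

Closed-loop transfer function: T(s) = K_p·G(s)/(1 + K_p·G(s)) = 5/(s + 12 + 5) = 5/(s + 17).
The closed-loop pole is at s = −17.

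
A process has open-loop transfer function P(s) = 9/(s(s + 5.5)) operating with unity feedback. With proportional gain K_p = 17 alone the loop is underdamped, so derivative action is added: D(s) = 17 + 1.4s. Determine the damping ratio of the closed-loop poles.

ζ = 0.732

Forward path: (17 + 1.4s)·9/(s(s+5.5)). The closed-loop characteristic equation is s² + (5.5 + 9·1.4)s + 9·17 = 0.
That is s² + 18.1s + 153 = 0, so ω_n = 12.37 rad/s and ζ = 18.1/(2·12.37) = 0.7316.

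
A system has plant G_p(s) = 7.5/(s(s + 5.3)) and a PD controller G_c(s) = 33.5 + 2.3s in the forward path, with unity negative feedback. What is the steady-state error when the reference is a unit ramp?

0.0211

The loop has one pole at the origin (type 1). Velocity error constant K_v = lim_{s→0} s·G_c(s)G_p(s) = 33.5·7.5/5.3 = 47.41.
Steady-state error to a unit ramp: e_ss = 1/K_v = 0.0211.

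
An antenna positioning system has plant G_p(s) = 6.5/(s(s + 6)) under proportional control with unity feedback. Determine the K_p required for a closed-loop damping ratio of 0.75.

Closed-loop characteristic equation: s² + 6s + K_p·6.5 = 0.
So ω_n = √(6.5K_p) and 2ζω_n = 6, giving ζ = 6/(2√(6.5K_p)).
Setting ζ = 0.75: √(6.5K_p) = 6/(2·0.75) = 4, so K_p = 16/6.5 = 2.46.

K_p = 2.46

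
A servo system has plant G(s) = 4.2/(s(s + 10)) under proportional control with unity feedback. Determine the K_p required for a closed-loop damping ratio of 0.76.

Closed-loop characteristic equation: s² + 10s + K_p·4.2 = 0.
So ω_n = √(4.2K_p) and 2ζω_n = 10, giving ζ = 10/(2√(4.2K_p)).
Setting ζ = 0.76: √(4.2K_p) = 10/(2·0.76) = 6.579, so K_p = 43.28/4.2 = 10.3.

K_p = 10.3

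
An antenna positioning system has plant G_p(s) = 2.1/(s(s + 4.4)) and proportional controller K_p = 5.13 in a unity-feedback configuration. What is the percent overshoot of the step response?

5.86%

Closed-loop characteristic equation: s² + 4.4s + 10.77 = 0, so ω_n = 3.282 rad/s and ζ = 4.4/(2·3.282) = 0.6703.
%OS = 100·exp(−πζ/√(1−ζ²)) = 100·exp(−π·0.6703/√0.5507) = 5.86%.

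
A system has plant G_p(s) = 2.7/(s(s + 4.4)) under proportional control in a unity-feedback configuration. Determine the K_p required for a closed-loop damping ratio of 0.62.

K_p = 4.66

Closed-loop characteristic equation: s² + 4.4s + K_p·2.7 = 0.
So ω_n = √(2.7K_p) and 2ζω_n = 4.4, giving ζ = 4.4/(2√(2.7K_p)).
Setting ζ = 0.62: √(2.7K_p) = 4.4/(2·0.62) = 3.548, so K_p = 12.59/2.7 = 4.66.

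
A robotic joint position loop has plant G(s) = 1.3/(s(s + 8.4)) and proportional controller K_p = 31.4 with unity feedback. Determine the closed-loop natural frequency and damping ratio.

ω_n = 6.39 rad/s, ζ = 0.657

With unity feedback the closed-loop characteristic equation is s² + 8.4s + 31.4·1.3 = s² + 8.4s + 40.82 = 0.
Matching s² + 2ζω_n s + ω_n²: ω_n = √40.82 = 6.389 rad/s and 2ζω_n = 8.4, so ζ = 8.4/(2·6.389) = 0.657.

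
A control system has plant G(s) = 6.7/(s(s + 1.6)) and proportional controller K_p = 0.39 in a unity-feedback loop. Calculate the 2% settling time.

From 1 + K_pG(s) = 0: s² + 1.6s + 2.613 = 0 ⇒ ω_n = 1.616, ζ = 0.4949.
2% settling time T_s ≈ 4/(ζω_n) = 4/0.8 = 5 s.

T_s ≈ 5 s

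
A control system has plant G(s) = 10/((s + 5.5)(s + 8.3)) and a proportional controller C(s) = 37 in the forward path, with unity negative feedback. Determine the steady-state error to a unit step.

0.11

The loop is type 0. Static position error constant K_pos = C(0)·G(0) = 37·0.2191 = 8.105.
Steady-state error to a unit step: e_ss = 1/(1+K_pos) = 1/9.105 = 0.11.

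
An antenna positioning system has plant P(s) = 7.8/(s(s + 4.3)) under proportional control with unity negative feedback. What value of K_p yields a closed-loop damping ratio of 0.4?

Closed-loop characteristic equation: s² + 4.3s + K_p·7.8 = 0.
So ω_n = √(7.8K_p) and 2ζω_n = 4.3, giving ζ = 4.3/(2√(7.8K_p)).
Setting ζ = 0.4: √(7.8K_p) = 4.3/(2·0.4) = 5.375, so K_p = 28.89/7.8 = 3.7.

K_p = 3.7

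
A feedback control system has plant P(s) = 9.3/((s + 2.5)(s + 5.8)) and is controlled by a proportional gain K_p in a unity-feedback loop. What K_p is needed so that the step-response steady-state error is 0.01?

K_p = 154

For a type-0 loop with proportional control, e_ss = 1/(1 + K_p·P(0)).
P(0) = 0.6414. Require 1/(1 + K_p·0.6414) = 0.01, so 1 + 0.6414·K_p = 100.
K_p = (100 − 1)/0.6414 = 154.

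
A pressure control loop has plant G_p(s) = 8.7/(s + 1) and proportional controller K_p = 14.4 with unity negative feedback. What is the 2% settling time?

T_s ≈ 0.0317 s

Closed-loop transfer function: T(s) = K_p·G_p(s)/(1 + K_p·G_p(s)) = 125.3/(s + 1 + 125.3) = 125.3/(s + 126.3).
Time constant τ = 1/126.3 = 0.007919 s, so the 2% settling time is about 4τ = 0.0317 s.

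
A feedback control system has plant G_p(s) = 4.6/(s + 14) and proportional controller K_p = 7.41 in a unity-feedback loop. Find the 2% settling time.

T_s ≈ 0.0832 s

Closed-loop transfer function: T(s) = K_p·G_p(s)/(1 + K_p·G_p(s)) = 34.09/(s + 14 + 34.09) = 34.09/(s + 48.09).
Time constant τ = 1/48.09 = 0.0208 s, so the 2% settling time is about 4τ = 0.0832 s.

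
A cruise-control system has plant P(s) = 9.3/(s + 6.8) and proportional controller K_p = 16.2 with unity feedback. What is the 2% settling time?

T_s ≈ 0.0254 s

Closed-loop transfer function: T(s) = K_p·P(s)/(1 + K_p·P(s)) = 150.7/(s + 6.8 + 150.7) = 150.7/(s + 157.5).
Time constant τ = 1/157.5 = 0.006351 s, so the 2% settling time is about 4τ = 0.0254 s.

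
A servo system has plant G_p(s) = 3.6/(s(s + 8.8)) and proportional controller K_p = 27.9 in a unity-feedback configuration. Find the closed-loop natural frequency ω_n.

ω_n = 10 rad/s

With unity feedback the closed-loop characteristic equation is s² + 8.8s + 27.9·3.6 = s² + 8.8s + 100.4 = 0.
Matching s² + 2ζω_n s + ω_n²: ω_n = √100.4 = 10.02 rad/s and 2ζω_n = 8.8, so ζ = 8.8/(2·10.02) = 0.439.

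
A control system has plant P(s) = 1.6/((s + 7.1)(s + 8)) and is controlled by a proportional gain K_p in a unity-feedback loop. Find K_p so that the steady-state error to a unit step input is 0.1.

For a type-0 loop with proportional control, e_ss = 1/(1 + K_p·P(0)).
P(0) = 0.02817. Require 1/(1 + K_p·0.02817) = 0.1, so 1 + 0.02817·K_p = 10.
K_p = (10 − 1)/0.02817 = 319.

K_p = 319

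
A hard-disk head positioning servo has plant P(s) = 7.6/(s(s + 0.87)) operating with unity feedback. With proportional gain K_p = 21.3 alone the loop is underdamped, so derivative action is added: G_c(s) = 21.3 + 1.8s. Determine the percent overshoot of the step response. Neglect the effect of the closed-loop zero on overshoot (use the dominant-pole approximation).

Forward path: (21.3 + 1.8s)·7.6/(s(s+0.87)). The closed-loop characteristic equation is s² + (0.87 + 7.6·1.8)s + 7.6·21.3 = 0.
That is s² + 14.55s + 161.9 = 0, so ω_n = 12.72 rad/s and ζ = 14.55/(2·12.72) = 0.5718.
%OS = 100·exp(−πζ/√(1−ζ²)) = 11.2%.

11.2%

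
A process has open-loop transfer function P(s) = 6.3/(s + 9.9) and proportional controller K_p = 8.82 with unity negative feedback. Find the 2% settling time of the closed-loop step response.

T_s ≈ 0.0611 s

Closed-loop transfer function: T(s) = K_p·P(s)/(1 + K_p·P(s)) = 55.57/(s + 9.9 + 55.57) = 55.57/(s + 65.47).
Time constant τ = 1/65.47 = 0.01528 s, so the 2% settling time is about 4τ = 0.0611 s.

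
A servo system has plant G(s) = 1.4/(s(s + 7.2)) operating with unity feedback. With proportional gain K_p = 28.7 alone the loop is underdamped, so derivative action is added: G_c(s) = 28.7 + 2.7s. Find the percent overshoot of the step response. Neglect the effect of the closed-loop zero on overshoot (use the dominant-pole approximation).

0.433%

Forward path: (28.7 + 2.7s)·1.4/(s(s+7.2)). The closed-loop characteristic equation is s² + (7.2 + 1.4·2.7)s + 1.4·28.7 = 0.
That is s² + 10.98s + 40.18 = 0, so ω_n = 6.339 rad/s and ζ = 10.98/(2·6.339) = 0.8661.
%OS = 100·exp(−πζ/√(1−ζ²)) = 0.433%.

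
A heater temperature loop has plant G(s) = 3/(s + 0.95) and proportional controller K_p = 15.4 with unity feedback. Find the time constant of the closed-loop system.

τ = 0.0212 s

Closed-loop transfer function: T(s) = K_p·G(s)/(1 + K_p·G(s)) = 46.2/(s + 0.95 + 46.2) = 46.2/(s + 47.15).
Time constant τ = 1/47.15 = 0.0212 s.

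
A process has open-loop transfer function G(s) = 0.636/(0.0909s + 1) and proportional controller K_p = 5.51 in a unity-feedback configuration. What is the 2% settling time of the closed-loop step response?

T_s ≈ 0.0807 s

Closed loop: T(s) = K_p·G/(1+K_p·G) = 3.504/(0.0909s + 1 + 3.504), with pole at s = −(1 + 3.504)/0.0909 = −49.55.
τ = 1/49.55 = 0.02018 s, so 2% settling time ≈ 4τ = 0.0807 s.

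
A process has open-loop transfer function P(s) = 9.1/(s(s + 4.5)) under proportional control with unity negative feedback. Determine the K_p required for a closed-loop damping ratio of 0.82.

Closed-loop characteristic equation: s² + 4.5s + K_p·9.1 = 0.
So ω_n = √(9.1K_p) and 2ζω_n = 4.5, giving ζ = 4.5/(2√(9.1K_p)).
Setting ζ = 0.82: √(9.1K_p) = 4.5/(2·0.82) = 2.744, so K_p = 7.529/9.1 = 0.827.

K_p = 0.827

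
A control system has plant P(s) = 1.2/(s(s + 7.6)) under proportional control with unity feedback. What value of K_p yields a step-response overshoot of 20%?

From %OS = 100·exp(−πζ/√(1−ζ²)) = 20%, ζ = −ln(0.2)/√(π²+ln²(0.2)) = 0.4559.
Characteristic equation s² + 7.6s + 1.2K_p = 0 gives ζ = 7.6/(2√(1.2K_p)).
Setting ζ = 0.4559: √(1.2K_p) = 7.6/(2·0.4559) = 8.334, so K_p = 69.46/1.2 = 57.9.

K_p = 57.9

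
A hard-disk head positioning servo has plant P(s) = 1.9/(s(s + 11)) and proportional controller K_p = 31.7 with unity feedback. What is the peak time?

Closed-loop characteristic equation: s² + 11s + 60.23 = 0, so ω_n = 7.761 rad/s and ζ = 11/(2·7.761) = 0.7087.
Damped frequency ω_d = ω_n√(1−ζ²) = 5.475 rad/s, so peak time T_p = π/ω_d = 0.574 s.

T_p = 0.574 s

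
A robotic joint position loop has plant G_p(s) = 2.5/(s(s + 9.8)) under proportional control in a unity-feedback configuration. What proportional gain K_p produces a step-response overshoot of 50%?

K_p = 207

From %OS = 100·exp(−πζ/√(1−ζ²)) = 50%, ζ = −ln(0.5)/√(π²+ln²(0.5)) = 0.2155.
Characteristic equation s² + 9.8s + 2.5K_p = 0 gives ζ = 9.8/(2√(2.5K_p)).
Setting ζ = 0.2155: √(2.5K_p) = 9.8/(2·0.2155) = 22.74, so K_p = 517.2/2.5 = 207.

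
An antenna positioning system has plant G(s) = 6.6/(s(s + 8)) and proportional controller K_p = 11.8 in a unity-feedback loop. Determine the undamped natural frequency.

ω_n = 8.82 rad/s

1 + K_p·G(s) = 0 gives s² + 8s + 77.88 = 0.
Matching s² + 2ζω_n s + ω_n²: ω_n = √77.88 = 8.825 rad/s and 2ζω_n = 8, so ζ = 8/(2·8.825) = 0.453.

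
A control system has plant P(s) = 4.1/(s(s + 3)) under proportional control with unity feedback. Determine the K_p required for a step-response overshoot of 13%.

From %OS = 100·exp(−πζ/√(1−ζ²)) = 13%, ζ = −ln(0.13)/√(π²+ln²(0.13)) = 0.5446.
Characteristic equation s² + 3s + 4.1K_p = 0 gives ζ = 3/(2√(4.1K_p)).
Setting ζ = 0.5446: √(4.1K_p) = 3/(2·0.5446) = 2.754, so K_p = 7.585/4.1 = 1.85.

K_p = 1.85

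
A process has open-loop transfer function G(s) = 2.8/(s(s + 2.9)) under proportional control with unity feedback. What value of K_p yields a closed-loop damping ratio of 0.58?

Closed-loop characteristic equation: s² + 2.9s + K_p·2.8 = 0.
So ω_n = √(2.8K_p) and 2ζω_n = 2.9, giving ζ = 2.9/(2√(2.8K_p)).
Setting ζ = 0.58: √(2.8K_p) = 2.9/(2·0.58) = 2.5, so K_p = 6.25/2.8 = 2.23.

K_p = 2.23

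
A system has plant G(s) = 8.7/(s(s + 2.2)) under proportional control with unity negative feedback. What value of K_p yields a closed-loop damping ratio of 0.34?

Closed-loop characteristic equation: s² + 2.2s + K_p·8.7 = 0.
So ω_n = √(8.7K_p) and 2ζω_n = 2.2, giving ζ = 2.2/(2√(8.7K_p)).
Setting ζ = 0.34: √(8.7K_p) = 2.2/(2·0.34) = 3.235, so K_p = 10.47/8.7 = 1.2.

K_p = 1.2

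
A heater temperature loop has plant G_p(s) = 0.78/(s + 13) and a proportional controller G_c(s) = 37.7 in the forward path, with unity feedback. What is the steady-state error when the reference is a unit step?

The loop is type 0. Static position error constant K_pos = G_c(0)·G_p(0) = 37.7·0.06 = 2.262.
Steady-state error to a unit step: e_ss = 1/(1+K_pos) = 1/3.262 = 0.307.

0.307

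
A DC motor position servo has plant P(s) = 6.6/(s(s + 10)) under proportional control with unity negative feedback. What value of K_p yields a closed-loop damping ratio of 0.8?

K_p = 5.92

Closed-loop characteristic equation: s² + 10s + K_p·6.6 = 0.
So ω_n = √(6.6K_p) and 2ζω_n = 10, giving ζ = 10/(2√(6.6K_p)).
Setting ζ = 0.8: √(6.6K_p) = 10/(2·0.8) = 6.25, so K_p = 39.06/6.6 = 5.92.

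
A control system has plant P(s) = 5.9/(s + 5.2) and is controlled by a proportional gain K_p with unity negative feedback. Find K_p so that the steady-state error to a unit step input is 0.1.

K_p = 7.93

For a type-0 loop with proportional control, e_ss = 1/(1 + K_p·P(0)).
P(0) = 1.135. Require 1/(1 + K_p·1.135) = 0.1, so 1 + 1.135·K_p = 10.
K_p = (10 − 1)/1.135 = 7.93.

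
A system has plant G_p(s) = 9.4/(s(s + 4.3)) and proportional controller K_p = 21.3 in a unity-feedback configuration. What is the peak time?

T_p = 0.225 s

From 1 + K_pG_p(s) = 0: s² + 4.3s + 200.2 = 0 ⇒ ω_n = 14.15, ζ = 0.1519.
Damped frequency ω_d = ω_n√(1−ζ²) = 13.99 rad/s, so peak time T_p = π/ω_d = 0.225 s.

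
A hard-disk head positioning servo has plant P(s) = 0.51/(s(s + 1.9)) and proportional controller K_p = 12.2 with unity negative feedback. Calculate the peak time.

T_p = 1.36 s

The closed-loop denominator s² + 1.9s + 6.222 gives ω_n = √6.222 = 2.494 and ζ = 1.9/(2ω_n) = 0.3809.
Damped frequency ω_d = ω_n√(1−ζ²) = 2.306 rad/s, so peak time T_p = π/ω_d = 1.36 s.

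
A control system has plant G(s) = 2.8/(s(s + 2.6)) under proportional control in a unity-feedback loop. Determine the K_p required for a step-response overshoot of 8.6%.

K_p = 1.59

From %OS = 100·exp(−πζ/√(1−ζ²)) = 8.6%, ζ = −ln(0.086)/√(π²+ln²(0.086)) = 0.6155.
Characteristic equation s² + 2.6s + 2.8K_p = 0 gives ζ = 2.6/(2√(2.8K_p)).
Setting ζ = 0.6155: √(2.8K_p) = 2.6/(2·0.6155) = 2.112, so K_p = 4.461/2.8 = 1.59.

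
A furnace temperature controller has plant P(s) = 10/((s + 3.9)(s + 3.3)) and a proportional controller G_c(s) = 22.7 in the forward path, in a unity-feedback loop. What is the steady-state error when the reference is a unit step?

0.0537

The loop is type 0. Static position error constant K_pos = G_c(0)·P(0) = 22.7·0.777 = 17.64.
Steady-state error to a unit step: e_ss = 1/(1+K_pos) = 1/18.64 = 0.0537.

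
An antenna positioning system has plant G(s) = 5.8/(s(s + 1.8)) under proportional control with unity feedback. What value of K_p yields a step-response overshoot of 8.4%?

K_p = 0.364

From %OS = 100·exp(−πζ/√(1−ζ²)) = 8.4%, ζ = −ln(0.084)/√(π²+ln²(0.084)) = 0.6191.
Characteristic equation s² + 1.8s + 5.8K_p = 0 gives ζ = 1.8/(2√(5.8K_p)).
Setting ζ = 0.6191: √(5.8K_p) = 1.8/(2·0.6191) = 1.454, so K_p = 2.113/5.8 = 0.364.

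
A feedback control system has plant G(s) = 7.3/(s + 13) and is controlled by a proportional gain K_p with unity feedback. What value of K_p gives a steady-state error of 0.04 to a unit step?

For a type-0 loop with proportional control, e_ss = 1/(1 + K_p·G(0)).
G(0) = 0.5615. Require 1/(1 + K_p·0.5615) = 0.04, so 1 + 0.5615·K_p = 25.
K_p = (25 − 1)/0.5615 = 42.7.

K_p = 42.7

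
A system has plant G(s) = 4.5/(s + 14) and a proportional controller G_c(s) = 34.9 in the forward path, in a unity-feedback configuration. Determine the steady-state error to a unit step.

The loop is type 0. Static position error constant K_pos = G_c(0)·G(0) = 34.9·0.3214 = 11.22.
Steady-state error to a unit step: e_ss = 1/(1+K_pos) = 1/12.22 = 0.0818.

0.0818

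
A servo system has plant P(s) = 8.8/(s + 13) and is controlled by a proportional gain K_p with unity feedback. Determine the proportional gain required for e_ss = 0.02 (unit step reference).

K_p = 72.4

The loop is type 0, so e_ss(step) = 1/(1 + K_pos) with K_pos = K_p·P(0).
P(0) = 0.6769. Require 1/(1 + K_p·0.6769) = 0.02, so 1 + 0.6769·K_p = 50.
K_p = (50 − 1)/0.6769 = 72.4.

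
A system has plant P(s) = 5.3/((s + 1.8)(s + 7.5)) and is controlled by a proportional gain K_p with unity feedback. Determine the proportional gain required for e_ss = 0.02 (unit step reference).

K_p = 125

The loop is type 0, so e_ss(step) = 1/(1 + K_pos) with K_pos = K_p·P(0).
P(0) = 0.3926. Require 1/(1 + K_p·0.3926) = 0.02, so 1 + 0.3926·K_p = 50.
K_p = (50 − 1)/0.3926 = 125.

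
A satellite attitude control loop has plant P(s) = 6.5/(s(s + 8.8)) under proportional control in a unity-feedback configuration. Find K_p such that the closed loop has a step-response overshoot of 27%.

K_p = 20.1

From %OS = 100·exp(−πζ/√(1−ζ²)) = 27%, ζ = −ln(0.27)/√(π²+ln²(0.27)) = 0.3847.
Characteristic equation s² + 8.8s + 6.5K_p = 0 gives ζ = 8.8/(2√(6.5K_p)).
Setting ζ = 0.3847: √(6.5K_p) = 8.8/(2·0.3847) = 11.44, so K_p = 130.8/6.5 = 20.1.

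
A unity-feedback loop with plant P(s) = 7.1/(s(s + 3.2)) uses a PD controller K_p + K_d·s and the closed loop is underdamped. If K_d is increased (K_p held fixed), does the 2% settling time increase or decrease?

decrease

Characteristic equation s² + (3.2 + 7.1K_d)s + 7.1K_p = 0: raising K_d increases ζω_n = (3.2+7.1K_d)/2 while the loop stays underdamped, so T_s ≈ 4/(ζω_n) decreases.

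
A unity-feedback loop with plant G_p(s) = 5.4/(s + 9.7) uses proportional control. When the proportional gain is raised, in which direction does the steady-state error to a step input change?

decrease

The position error constant K_pos = K_p·G_p(0) grows with K_p, and e_ss = 1/(1+K_pos) falls.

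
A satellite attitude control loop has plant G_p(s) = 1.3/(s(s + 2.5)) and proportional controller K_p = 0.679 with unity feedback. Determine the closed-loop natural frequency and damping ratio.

1 + K_p·G_p(s) = 0 gives s² + 2.5s + 0.8827 = 0.
So ω_n² = 0.8827 ⇒ ω_n = 0.9395 rad/s, and ζ = 2.5/(2ω_n) = 1.33.

ω_n = 0.94 rad/s, ζ = 1.33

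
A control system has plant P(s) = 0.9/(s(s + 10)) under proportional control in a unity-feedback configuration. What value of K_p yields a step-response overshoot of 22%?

From %OS = 100·exp(−πζ/√(1−ζ²)) = 22%, ζ = −ln(0.22)/√(π²+ln²(0.22)) = 0.4342.
Characteristic equation s² + 10s + 0.9K_p = 0 gives ζ = 10/(2√(0.9K_p)).
Setting ζ = 0.4342: √(0.9K_p) = 10/(2·0.4342) = 11.52, so K_p = 132.6/0.9 = 147.

K_p = 147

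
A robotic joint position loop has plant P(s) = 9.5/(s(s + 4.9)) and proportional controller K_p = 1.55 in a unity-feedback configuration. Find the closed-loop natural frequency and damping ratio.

1 + K_p·P(s) = 0 gives s² + 4.9s + 14.72 = 0.
So ω_n² = 14.72 ⇒ ω_n = 3.837 rad/s, and ζ = 4.9/(2ω_n) = 0.638.

ω_n = 3.84 rad/s, ζ = 0.638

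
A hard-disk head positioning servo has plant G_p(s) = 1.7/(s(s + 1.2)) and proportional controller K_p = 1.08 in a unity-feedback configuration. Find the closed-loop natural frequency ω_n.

With unity feedback the closed-loop characteristic equation is s² + 1.2s + 1.08·1.7 = s² + 1.2s + 1.836 = 0.
Matching s² + 2ζω_n s + ω_n²: ω_n = √1.836 = 1.355 rad/s and 2ζω_n = 1.2, so ζ = 1.2/(2·1.355) = 0.443.

ω_n = 1.35 rad/s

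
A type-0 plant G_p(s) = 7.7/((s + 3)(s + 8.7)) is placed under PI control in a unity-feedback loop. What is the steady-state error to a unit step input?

0

The PI controller's integrator makes the forward path type 1, so e_ss to a step is zero.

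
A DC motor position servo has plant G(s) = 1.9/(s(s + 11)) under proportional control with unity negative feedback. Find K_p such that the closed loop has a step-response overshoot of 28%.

From %OS = 100·exp(−πζ/√(1−ζ²)) = 28%, ζ = −ln(0.28)/√(π²+ln²(0.28)) = 0.3755.
Characteristic equation s² + 11s + 1.9K_p = 0 gives ζ = 11/(2√(1.9K_p)).
Setting ζ = 0.3755: √(1.9K_p) = 11/(2·0.3755) = 14.65, so K_p = 214.5/1.9 = 113.

K_p = 113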